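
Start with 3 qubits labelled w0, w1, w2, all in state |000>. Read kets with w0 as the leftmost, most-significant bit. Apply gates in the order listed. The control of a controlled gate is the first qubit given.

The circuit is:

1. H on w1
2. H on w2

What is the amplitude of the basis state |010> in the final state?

The final state's coefficient on |010> equals 1/2.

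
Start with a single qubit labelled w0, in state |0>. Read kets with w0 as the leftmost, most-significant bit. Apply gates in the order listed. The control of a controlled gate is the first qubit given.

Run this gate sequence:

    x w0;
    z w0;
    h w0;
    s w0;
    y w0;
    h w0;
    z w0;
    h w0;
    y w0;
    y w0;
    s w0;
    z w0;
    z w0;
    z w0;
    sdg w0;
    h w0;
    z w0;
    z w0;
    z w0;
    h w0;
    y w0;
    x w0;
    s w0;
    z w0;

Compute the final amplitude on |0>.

|0> carries amplitude -sqrt(2)*I/2 in the final state.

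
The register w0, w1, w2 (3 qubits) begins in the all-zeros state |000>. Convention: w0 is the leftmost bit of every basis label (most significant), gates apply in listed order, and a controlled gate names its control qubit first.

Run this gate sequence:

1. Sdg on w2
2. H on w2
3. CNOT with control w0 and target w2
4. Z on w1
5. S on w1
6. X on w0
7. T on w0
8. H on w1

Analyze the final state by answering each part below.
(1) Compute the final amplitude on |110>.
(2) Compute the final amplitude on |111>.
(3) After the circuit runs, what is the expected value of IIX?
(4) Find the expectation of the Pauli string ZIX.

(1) The amplitude on |110> is exp(I*pi/4)/2.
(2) The final state's coefficient on |111> equals exp(I*pi/4)/2.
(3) The expectation value of IIX is 1.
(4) In the final state, ZIX has expectation -1.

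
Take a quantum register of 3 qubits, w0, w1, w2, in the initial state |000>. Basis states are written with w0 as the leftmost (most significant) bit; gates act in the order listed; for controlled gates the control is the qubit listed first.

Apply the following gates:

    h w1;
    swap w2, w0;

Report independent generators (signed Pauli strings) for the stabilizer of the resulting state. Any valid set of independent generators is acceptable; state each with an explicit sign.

The stabilizer group can be generated by +IXI, +ZII, +IIZ, among other valid generating sets.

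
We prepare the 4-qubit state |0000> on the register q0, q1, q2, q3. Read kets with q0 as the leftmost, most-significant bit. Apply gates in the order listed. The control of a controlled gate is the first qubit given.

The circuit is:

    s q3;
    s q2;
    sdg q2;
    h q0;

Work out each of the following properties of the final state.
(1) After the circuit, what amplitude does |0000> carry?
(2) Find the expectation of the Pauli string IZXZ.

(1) |0000> carries amplitude sqrt(2)/2 in the final state. Key observation: gates 2-3 undo each other exactly, leaving only the rest of the circuit to track.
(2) In the final state, IZXZ has expectation 0.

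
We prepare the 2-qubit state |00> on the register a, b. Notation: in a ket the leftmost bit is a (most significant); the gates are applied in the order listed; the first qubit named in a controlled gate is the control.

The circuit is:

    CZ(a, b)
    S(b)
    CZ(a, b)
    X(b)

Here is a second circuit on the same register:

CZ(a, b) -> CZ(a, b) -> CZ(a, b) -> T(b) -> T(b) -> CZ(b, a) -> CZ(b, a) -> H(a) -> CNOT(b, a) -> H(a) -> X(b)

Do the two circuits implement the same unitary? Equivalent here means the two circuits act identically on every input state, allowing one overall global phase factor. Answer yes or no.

Yes, they are equivalent — the unitaries differ by at most a global phase.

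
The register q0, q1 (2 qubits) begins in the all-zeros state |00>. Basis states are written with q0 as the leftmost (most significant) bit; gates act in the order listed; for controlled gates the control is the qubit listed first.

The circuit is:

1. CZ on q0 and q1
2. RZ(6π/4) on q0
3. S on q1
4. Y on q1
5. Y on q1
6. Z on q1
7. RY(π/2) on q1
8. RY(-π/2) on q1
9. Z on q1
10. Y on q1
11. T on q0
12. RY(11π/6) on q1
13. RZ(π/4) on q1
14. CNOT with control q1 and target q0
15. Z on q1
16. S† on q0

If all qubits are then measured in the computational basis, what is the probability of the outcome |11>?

A full measurement returns |11> with probability sqrt(3)/4 + 1/2.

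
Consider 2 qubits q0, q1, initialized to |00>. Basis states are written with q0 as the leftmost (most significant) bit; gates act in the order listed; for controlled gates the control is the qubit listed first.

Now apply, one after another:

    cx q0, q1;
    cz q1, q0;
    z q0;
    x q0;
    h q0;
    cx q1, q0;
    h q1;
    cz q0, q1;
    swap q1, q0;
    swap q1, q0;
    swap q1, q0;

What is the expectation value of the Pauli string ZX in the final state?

In the final state, ZX has expectation -1. Key observation: gates 9-10 undo each other exactly, leaving only the rest of the circuit to track.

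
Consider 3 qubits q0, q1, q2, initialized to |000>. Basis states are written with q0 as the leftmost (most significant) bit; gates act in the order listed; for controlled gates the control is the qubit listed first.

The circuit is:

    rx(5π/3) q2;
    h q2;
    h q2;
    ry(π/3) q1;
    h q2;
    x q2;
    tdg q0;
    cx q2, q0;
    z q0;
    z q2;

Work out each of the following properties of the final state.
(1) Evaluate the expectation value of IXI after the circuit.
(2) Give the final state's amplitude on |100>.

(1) The expectation value of IXI is sqrt(3)/2. Key observation: the block from step 2 through step 3 cancels to the identity and can be dropped.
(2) |100> carries amplitude 0 in the final state.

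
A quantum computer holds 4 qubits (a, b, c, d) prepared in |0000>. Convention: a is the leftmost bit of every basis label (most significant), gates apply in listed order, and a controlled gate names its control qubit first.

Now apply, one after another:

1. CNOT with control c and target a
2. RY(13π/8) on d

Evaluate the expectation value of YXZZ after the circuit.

In the final state, YXZZ has expectation 0.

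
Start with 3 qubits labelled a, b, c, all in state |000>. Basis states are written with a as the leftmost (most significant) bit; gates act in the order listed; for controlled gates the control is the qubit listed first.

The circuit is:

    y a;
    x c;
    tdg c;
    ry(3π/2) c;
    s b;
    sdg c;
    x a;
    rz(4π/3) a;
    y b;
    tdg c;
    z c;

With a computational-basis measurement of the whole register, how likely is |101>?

Outcome |101> occurs with probability 0.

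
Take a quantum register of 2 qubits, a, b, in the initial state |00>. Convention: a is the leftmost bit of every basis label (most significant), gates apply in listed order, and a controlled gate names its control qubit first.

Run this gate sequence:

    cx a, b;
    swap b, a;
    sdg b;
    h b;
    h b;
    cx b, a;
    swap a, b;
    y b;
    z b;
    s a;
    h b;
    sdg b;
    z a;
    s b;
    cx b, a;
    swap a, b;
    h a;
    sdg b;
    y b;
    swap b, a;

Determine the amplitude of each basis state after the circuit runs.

The final amplitudes are -I/2 on |00>, I/2 on |01>, 1/2 on |10>, 1/2 on |11>. Key observation: steps 4-5 multiply out to the identity, so the circuit reduces to the remaining gates.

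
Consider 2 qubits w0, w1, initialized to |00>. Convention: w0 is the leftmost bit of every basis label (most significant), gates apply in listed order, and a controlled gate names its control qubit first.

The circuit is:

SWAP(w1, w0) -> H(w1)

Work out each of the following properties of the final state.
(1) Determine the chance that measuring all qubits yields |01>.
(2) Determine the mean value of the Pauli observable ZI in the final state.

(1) The probability of measuring |01> is 1/2.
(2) The expectation value of ZI is 1.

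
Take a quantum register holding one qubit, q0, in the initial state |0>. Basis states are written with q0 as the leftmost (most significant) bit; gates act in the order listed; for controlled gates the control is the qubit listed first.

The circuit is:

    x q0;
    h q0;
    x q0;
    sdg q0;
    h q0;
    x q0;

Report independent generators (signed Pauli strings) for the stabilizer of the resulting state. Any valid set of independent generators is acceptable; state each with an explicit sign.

The stabilizer group can be generated by +Y, among other valid generating sets.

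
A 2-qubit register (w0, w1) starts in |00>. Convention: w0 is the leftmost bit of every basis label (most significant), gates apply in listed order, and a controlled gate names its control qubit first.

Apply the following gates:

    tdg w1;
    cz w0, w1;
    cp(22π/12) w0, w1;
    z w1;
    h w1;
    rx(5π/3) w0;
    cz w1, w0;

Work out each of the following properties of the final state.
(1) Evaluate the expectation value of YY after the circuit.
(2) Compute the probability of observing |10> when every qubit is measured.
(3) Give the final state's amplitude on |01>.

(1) The observable YY averages to 0.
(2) Outcome |10> occurs with probability 1/8.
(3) The amplitude on |01> is -sqrt(6)/4.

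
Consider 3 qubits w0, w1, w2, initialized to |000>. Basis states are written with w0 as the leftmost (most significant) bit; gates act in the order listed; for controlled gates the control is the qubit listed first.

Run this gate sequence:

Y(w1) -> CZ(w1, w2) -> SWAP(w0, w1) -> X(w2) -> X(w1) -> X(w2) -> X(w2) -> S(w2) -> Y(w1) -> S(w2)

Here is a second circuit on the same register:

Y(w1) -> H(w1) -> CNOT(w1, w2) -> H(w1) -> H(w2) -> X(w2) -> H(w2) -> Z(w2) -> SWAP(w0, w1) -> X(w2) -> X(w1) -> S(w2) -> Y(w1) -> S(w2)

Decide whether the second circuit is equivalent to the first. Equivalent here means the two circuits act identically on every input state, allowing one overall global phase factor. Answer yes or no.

No — the two circuits implement different unitaries, even allowing a global phase.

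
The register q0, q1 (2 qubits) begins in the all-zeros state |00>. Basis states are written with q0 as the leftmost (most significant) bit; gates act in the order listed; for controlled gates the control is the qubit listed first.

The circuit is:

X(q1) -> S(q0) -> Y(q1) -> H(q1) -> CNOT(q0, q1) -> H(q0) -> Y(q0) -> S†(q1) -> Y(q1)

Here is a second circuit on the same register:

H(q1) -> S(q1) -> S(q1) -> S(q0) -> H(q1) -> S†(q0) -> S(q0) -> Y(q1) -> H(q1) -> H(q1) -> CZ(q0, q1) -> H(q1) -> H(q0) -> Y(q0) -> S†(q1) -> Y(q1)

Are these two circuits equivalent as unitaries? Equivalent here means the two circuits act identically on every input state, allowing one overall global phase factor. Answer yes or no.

Yes, they are equivalent — the unitaries differ by at most a global phase.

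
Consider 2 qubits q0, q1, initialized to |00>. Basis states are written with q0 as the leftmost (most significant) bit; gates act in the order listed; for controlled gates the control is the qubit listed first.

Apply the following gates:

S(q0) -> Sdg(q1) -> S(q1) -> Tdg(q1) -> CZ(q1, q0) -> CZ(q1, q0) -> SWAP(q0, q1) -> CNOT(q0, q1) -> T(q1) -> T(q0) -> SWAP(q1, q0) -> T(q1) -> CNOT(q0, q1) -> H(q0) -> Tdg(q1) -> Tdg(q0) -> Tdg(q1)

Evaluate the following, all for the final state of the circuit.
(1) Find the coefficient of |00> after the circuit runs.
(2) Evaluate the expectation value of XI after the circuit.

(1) |00> carries amplitude sqrt(2)/2 in the final state.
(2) The expectation value of XI is sqrt(2)/2.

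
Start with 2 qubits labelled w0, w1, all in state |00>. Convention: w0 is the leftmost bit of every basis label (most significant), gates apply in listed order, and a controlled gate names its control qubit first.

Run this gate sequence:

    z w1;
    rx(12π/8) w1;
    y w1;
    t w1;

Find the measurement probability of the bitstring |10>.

Outcome |10> occurs with probability 0.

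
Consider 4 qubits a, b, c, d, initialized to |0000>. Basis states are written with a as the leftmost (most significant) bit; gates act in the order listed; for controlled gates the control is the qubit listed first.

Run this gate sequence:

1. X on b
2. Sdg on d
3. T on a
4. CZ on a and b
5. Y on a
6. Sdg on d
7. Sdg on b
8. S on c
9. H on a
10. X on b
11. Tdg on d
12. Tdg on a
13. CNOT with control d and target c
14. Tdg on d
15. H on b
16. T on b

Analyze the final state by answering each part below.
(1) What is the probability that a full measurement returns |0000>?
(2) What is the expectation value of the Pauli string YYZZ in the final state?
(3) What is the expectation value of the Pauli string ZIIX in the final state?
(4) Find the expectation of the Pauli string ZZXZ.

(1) The probability of measuring |0000> is 1/4.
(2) In the final state, YYZZ has expectation 1/2.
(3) The expectation value of ZIIX is 0.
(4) In the final state, ZZXZ has expectation 0.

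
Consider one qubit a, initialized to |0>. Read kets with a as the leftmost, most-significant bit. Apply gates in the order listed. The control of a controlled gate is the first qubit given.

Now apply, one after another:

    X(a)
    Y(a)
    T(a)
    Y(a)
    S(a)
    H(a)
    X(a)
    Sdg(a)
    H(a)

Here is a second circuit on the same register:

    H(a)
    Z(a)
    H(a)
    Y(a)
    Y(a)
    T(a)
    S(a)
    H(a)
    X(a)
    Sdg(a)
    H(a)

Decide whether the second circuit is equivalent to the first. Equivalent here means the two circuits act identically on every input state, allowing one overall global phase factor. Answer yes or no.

No, they are not equivalent — no single phase factor reconciles the two unitaries.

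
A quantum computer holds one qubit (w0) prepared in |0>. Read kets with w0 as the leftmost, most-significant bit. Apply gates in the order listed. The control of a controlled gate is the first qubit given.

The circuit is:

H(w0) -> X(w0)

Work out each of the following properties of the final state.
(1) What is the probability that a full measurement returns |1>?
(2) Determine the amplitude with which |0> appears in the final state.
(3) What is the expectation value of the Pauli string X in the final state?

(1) The probability of measuring |1> is 1/2.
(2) The amplitude on |0> is sqrt(2)/2.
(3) The expectation value of X is 1.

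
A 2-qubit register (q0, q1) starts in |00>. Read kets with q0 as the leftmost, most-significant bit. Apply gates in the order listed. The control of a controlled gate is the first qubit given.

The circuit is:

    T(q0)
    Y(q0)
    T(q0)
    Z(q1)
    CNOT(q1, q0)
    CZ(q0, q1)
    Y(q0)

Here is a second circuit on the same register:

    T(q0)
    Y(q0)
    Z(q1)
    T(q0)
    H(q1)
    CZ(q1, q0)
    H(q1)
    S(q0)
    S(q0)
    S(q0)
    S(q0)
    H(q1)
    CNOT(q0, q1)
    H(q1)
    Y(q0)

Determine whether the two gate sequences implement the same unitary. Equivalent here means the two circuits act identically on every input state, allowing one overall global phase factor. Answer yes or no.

No — the two circuits implement different unitaries, even allowing a global phase.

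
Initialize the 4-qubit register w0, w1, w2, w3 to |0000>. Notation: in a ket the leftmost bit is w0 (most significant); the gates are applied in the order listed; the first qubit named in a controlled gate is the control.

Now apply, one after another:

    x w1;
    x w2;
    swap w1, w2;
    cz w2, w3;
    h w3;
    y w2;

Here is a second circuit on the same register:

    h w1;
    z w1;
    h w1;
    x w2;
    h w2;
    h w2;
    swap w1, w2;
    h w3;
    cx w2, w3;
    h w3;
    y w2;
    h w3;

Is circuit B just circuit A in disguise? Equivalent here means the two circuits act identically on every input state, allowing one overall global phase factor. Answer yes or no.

Yes, they are equivalent — the unitaries differ by at most a global phase.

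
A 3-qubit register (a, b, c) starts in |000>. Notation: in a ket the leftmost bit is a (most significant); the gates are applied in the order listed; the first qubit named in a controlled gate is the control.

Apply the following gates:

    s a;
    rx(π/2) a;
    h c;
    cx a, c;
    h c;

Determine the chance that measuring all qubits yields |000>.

A full measurement returns |000> with probability 1/2.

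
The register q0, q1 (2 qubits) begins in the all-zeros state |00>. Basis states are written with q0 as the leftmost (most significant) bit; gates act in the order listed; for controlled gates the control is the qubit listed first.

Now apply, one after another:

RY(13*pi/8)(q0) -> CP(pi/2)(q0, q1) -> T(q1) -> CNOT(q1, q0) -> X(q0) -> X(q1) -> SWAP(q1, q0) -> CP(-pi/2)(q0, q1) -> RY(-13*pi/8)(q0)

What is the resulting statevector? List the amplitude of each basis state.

The final amplitudes are sin(3*pi/16)**2 on |00>, I*sqrt(sqrt(2) + 2)/4 on |01>, -sqrt(sqrt(2) + 2)/4 on |10>, I*(-2 - sqrt(2 - sqrt(2)))/4 on |11>.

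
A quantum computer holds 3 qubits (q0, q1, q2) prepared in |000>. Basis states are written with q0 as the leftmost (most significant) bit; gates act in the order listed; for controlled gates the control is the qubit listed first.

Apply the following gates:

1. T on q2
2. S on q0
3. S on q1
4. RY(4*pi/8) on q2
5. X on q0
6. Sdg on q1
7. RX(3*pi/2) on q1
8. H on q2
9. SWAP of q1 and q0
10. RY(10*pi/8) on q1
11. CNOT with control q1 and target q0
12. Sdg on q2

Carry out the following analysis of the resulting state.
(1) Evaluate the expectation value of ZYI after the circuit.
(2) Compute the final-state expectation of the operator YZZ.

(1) The expectation value of ZYI is sqrt(2)/2.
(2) The expectation value of YZZ is 1.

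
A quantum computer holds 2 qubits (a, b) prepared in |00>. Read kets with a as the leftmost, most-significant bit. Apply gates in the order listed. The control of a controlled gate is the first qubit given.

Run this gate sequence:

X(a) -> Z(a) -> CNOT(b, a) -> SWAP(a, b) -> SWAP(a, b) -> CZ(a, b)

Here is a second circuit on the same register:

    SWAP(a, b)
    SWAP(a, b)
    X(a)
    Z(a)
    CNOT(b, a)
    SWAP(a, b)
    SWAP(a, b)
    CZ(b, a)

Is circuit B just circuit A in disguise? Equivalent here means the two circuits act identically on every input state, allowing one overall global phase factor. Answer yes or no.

Yes: on every input state the two circuits agree up to one overall phase factor.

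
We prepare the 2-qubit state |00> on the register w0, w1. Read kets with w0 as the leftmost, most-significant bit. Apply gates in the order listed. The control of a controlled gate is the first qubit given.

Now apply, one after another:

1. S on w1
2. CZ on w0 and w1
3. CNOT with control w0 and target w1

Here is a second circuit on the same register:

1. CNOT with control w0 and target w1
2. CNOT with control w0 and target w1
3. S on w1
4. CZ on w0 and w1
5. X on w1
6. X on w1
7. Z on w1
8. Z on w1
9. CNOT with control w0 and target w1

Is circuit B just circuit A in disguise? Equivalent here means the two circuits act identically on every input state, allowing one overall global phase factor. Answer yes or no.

Yes — the two circuits implement the same unitary up to a global phase.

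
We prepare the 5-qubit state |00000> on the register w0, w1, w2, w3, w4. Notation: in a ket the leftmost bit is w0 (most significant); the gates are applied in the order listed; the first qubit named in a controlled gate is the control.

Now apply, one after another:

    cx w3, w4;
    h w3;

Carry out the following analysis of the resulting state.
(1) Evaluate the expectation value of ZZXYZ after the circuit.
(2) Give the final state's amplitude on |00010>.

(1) The expectation value of ZZXYZ is 0.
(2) The amplitude on |00010> is sqrt(2)/2.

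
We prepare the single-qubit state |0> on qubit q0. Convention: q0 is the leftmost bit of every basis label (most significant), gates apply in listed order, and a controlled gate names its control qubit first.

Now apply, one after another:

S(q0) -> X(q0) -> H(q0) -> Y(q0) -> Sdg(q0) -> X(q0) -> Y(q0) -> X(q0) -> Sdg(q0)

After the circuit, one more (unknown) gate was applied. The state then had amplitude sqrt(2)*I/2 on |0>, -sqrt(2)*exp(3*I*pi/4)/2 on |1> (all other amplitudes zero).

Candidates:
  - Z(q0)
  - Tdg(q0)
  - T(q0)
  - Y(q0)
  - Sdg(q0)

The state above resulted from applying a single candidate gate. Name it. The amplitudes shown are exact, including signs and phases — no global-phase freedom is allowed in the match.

The applied gate was T(q0).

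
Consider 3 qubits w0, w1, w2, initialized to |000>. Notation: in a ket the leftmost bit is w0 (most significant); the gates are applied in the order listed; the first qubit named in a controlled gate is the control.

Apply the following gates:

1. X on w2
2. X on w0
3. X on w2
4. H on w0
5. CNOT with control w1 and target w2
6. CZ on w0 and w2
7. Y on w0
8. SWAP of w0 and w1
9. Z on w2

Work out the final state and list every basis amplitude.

The resulting statevector has amplitude sqrt(2)*I/2 on |000>, sqrt(2)*I/2 on |010>, and 0 on every other basis state.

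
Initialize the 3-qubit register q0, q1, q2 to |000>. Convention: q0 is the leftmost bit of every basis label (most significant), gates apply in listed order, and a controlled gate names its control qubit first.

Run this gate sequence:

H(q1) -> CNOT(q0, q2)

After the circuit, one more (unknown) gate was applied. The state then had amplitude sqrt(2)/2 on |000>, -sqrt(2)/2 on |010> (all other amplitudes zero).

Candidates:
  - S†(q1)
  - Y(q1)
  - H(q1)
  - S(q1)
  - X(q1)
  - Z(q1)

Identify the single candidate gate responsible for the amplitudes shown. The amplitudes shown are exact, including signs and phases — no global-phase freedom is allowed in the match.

It was Z(q1) that produced the state shown.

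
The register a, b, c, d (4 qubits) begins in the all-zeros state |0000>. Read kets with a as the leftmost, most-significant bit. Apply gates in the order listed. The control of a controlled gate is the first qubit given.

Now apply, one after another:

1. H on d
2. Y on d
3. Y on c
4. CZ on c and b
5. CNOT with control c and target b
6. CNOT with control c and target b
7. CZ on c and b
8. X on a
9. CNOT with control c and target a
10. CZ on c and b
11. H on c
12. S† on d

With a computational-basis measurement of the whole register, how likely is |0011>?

A full measurement returns |0011> with probability 1/4.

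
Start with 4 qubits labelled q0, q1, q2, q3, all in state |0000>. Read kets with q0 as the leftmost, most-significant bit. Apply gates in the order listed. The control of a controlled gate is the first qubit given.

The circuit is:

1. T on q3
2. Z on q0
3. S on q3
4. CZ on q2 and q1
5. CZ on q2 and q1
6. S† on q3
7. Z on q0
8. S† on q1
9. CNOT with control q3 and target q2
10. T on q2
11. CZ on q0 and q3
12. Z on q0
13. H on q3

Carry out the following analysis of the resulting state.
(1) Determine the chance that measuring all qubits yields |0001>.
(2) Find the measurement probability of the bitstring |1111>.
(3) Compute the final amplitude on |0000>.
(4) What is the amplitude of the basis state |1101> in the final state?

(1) The probability of measuring |0001> is 1/2. Key observation: the block from step 2 through step 7 cancels to the identity and can be dropped.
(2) A full measurement returns |1111> with probability 0.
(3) The final state's coefficient on |0000> equals sqrt(2)/2.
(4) |1101> carries amplitude 0 in the final state.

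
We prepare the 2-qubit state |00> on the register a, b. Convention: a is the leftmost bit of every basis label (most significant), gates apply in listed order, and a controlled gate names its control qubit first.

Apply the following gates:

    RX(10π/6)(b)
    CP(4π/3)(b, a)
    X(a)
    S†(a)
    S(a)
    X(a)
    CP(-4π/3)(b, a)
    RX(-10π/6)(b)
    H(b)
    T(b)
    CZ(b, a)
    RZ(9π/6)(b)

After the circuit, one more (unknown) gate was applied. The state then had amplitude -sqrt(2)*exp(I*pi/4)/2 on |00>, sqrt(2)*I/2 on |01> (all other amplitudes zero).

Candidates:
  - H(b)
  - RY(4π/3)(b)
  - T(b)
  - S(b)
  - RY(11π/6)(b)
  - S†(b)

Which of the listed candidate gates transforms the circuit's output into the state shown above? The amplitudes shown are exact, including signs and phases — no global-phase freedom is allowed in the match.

The unique candidate consistent with the amplitudes is S†(b). Key observation: gates 1-8 undo each other exactly, leaving only the rest of the circuit to track.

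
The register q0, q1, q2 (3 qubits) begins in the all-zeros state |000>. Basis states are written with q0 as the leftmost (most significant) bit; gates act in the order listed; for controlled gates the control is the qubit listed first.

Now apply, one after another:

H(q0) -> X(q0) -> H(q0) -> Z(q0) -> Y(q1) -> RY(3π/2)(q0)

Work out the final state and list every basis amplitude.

After the circuit, the state carries amplitude -sqrt(2)*I/2 on |010>, sqrt(2)*I/2 on |110>, and 0 on every other basis state. Key observation: gates 1-4 undo each other exactly, leaving only the rest of the circuit to track.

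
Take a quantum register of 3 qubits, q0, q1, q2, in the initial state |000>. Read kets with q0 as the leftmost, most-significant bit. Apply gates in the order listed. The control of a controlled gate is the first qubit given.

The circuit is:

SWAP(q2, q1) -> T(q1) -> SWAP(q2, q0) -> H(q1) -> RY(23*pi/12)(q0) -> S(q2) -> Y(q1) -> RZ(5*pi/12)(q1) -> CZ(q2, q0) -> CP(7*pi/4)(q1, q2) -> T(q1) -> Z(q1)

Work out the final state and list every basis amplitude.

The resulting statevector has amplitude sqrt(2)*I*sqrt(1/2 - sqrt(2)/4)*exp(-5*I*pi/24)/4 + sqrt(6)*I*sqrt(sqrt(2)/4 + 1/2)*exp(-5*I*pi/24)/4 on |000>, 0 on |001>, sqrt(2)*I*sqrt(1/2 - sqrt(2)/4)*exp(11*I*pi/24)/4 + sqrt(6)*I*sqrt(sqrt(2)/4 + 1/2)*exp(11*I*pi/24)/4 on |010>, 0 on |011>, -sqrt(2)*I*sqrt(sqrt(2)/4 + 1/2)*exp(-5*I*pi/24)/4 + sqrt(6)*I*sqrt(1/2 - sqrt(2)/4)*exp(-5*I*pi/24)/4 on |100>, 0 on |101>, -sqrt(2)*I*sqrt(sqrt(2)/4 + 1/2)*exp(11*I*pi/24)/4 + sqrt(6)*I*sqrt(1/2 - sqrt(2)/4)*exp(11*I*pi/24)/4 on |110>, 0 on |111>.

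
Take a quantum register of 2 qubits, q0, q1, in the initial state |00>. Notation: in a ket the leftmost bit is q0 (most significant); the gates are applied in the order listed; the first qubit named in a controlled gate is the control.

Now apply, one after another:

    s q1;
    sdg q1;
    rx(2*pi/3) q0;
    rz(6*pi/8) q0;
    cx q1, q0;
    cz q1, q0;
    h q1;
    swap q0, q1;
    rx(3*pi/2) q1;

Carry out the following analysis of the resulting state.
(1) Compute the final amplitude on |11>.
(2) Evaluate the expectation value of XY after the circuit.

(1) |11> carries amplitude (I + sqrt(3)*exp(I*pi/4))*exp(5*I*pi/8)/4 in the final state.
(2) The observable XY averages to -1/2.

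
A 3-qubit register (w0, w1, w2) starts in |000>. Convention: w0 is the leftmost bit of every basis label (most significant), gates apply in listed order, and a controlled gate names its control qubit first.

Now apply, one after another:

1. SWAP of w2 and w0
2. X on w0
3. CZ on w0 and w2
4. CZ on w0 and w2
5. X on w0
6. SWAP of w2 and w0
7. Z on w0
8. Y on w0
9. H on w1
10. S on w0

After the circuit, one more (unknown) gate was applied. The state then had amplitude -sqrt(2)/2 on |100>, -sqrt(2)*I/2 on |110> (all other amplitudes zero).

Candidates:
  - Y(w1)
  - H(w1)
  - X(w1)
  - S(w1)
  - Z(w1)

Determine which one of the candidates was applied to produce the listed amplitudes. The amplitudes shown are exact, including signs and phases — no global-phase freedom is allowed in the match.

It was S(w1) that produced the state shown. Key observation: steps 1-6 multiply out to the identity, so the circuit reduces to the remaining gates.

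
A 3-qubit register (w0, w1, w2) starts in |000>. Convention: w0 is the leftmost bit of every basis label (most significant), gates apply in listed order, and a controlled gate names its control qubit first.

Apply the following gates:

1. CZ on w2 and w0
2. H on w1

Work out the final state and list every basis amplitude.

After the circuit, the state carries amplitude sqrt(2)/2 on |000>, sqrt(2)/2 on |010>, and 0 on every other basis state.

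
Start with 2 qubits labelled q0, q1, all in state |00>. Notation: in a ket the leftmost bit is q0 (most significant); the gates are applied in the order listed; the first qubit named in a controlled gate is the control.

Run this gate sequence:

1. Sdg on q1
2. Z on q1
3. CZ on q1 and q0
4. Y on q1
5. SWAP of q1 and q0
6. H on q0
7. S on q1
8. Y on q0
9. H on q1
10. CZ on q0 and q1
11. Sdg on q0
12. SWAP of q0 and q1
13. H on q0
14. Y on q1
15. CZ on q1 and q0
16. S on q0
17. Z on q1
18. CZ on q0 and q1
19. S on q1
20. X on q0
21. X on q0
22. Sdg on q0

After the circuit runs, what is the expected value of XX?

The expectation value of XX is -1.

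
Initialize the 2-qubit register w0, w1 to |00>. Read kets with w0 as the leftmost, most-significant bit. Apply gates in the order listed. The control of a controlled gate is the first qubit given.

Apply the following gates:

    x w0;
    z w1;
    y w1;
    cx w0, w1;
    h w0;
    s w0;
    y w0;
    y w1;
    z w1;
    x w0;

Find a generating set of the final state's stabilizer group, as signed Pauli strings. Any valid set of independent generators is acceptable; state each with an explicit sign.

The final state is stabilized by the group generated by +YI, -IZ; other independent generating sets are equally valid.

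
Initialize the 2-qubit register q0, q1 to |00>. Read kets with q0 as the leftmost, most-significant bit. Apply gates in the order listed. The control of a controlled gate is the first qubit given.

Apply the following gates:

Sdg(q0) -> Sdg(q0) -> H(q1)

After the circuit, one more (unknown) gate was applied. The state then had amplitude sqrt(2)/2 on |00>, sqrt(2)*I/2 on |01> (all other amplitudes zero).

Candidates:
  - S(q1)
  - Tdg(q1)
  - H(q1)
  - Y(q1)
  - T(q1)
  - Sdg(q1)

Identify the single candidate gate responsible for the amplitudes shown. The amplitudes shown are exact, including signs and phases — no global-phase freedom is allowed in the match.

It was S(q1) that produced the state shown.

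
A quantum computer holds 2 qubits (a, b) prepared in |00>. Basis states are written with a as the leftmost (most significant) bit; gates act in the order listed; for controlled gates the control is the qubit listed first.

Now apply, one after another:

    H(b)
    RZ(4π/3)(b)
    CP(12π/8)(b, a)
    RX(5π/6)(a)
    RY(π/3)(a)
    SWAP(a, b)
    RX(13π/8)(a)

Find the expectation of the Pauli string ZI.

The observable ZI averages to sqrt(3*sqrt(2) + 6)/4.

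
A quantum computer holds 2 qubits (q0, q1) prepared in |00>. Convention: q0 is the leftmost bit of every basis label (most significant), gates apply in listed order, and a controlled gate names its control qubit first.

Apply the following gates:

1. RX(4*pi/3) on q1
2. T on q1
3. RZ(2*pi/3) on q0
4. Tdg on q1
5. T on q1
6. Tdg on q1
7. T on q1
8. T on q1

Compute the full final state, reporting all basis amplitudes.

After the circuit, the state carries amplitude exp(2*I*pi/3)/2 on |00>, -sqrt(3)*exp(2*I*pi/3)/2 on |01>, 0 on |10>, 0 on |11>. Key observation: steps 4-7 multiply out to the identity, so the circuit reduces to the remaining gates.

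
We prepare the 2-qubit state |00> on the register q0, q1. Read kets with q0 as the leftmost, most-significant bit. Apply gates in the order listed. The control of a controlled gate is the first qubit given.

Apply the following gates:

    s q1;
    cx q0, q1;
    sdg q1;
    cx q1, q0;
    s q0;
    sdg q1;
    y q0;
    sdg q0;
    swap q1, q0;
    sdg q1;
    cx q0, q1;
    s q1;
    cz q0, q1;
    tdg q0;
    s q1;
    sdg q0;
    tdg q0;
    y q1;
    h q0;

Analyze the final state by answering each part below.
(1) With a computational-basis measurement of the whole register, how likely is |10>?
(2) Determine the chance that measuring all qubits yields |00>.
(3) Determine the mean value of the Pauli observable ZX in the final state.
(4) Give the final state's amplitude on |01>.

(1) A full measurement returns |10> with probability 1/2.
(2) A full measurement returns |00> with probability 1/2.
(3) The expectation value of ZX is 0.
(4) The amplitude on |01> is 0.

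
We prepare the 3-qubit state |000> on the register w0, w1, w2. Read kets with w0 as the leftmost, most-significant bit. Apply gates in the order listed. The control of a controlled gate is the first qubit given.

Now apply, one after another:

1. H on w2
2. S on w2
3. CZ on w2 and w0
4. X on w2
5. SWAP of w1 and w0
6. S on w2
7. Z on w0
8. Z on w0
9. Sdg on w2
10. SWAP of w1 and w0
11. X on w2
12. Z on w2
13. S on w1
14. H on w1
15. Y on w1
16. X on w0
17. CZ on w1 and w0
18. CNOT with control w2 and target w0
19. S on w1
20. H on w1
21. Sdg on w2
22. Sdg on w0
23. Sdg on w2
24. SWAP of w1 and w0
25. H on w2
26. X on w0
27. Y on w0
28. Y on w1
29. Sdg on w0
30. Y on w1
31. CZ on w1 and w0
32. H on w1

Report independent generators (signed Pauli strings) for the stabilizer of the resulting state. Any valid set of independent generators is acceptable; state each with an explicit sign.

The final state is stabilized by the group generated by -XIX, -IXX, -ZZZ; other independent generating sets are equally valid. Key observation: steps 4-11 multiply out to the identity, so the circuit reduces to the remaining gates.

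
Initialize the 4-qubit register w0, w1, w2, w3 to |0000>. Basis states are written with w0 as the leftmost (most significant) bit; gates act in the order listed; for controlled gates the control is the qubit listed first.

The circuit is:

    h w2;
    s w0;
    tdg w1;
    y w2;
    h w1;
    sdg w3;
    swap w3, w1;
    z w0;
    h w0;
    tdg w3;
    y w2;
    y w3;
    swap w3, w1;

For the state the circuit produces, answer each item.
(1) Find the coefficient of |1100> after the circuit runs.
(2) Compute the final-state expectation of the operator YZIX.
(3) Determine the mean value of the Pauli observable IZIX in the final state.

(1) The amplitude on |1100> is sqrt(2)*I/4.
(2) The observable YZIX averages to 0.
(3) In the final state, IZIX has expectation 0.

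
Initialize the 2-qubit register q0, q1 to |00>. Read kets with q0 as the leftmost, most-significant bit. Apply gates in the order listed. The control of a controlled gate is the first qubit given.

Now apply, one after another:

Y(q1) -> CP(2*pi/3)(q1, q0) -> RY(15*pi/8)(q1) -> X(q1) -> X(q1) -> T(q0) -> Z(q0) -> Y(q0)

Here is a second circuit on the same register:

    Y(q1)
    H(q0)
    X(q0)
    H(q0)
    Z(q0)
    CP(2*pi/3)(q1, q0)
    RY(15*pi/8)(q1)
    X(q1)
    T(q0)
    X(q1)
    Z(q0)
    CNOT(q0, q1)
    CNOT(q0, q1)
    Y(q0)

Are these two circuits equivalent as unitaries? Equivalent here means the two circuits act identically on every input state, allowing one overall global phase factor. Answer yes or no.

Yes: on every input state the two circuits agree up to one overall phase factor.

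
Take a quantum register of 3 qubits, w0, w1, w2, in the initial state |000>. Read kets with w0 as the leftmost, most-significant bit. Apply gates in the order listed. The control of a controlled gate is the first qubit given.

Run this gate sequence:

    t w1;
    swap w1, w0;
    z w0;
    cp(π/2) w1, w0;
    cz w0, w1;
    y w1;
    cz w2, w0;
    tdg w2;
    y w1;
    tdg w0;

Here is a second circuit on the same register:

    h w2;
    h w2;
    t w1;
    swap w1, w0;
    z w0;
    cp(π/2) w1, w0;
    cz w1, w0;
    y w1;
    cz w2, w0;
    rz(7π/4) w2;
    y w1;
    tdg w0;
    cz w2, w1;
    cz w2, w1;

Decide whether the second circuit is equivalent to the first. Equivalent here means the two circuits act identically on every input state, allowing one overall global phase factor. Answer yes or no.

Yes, they are equivalent — the unitaries differ by at most a global phase.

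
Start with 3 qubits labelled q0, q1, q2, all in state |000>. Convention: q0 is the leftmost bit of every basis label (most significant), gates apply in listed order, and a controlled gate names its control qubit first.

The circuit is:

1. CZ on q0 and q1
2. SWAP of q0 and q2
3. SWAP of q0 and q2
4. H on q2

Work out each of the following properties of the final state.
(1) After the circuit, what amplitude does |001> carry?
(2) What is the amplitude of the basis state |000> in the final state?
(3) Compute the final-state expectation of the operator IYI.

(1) The final state's coefficient on |001> equals sqrt(2)/2. Key observation: the block from step 2 through step 3 cancels to the identity and can be dropped.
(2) |000> carries amplitude sqrt(2)/2 in the final state.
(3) The expectation value of IYI is 0.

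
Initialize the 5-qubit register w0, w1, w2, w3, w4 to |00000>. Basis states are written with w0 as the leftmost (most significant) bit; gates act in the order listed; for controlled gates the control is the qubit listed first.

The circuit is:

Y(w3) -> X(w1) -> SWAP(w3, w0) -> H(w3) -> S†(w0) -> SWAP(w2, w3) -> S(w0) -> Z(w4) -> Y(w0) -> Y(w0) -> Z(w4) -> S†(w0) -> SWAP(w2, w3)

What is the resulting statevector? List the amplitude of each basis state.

The resulting statevector has amplitude sqrt(2)/2 on |11000>, sqrt(2)/2 on |11010>, and 0 on every other basis state. Key observation: steps 6-13 multiply out to the identity, so the circuit reduces to the remaining gates.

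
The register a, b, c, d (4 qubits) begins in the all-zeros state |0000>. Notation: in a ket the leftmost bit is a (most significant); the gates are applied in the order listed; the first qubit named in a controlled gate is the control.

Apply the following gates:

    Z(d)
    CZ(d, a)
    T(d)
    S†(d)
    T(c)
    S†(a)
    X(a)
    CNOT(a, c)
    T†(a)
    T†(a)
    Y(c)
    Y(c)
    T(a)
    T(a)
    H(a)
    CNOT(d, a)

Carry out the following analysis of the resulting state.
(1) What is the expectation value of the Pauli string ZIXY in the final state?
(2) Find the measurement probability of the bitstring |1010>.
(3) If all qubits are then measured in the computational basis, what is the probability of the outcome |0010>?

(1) The observable ZIXY averages to 0. Key observation: the block from step 9 through step 14 cancels to the identity and can be dropped.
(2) Outcome |1010> occurs with probability 1/2.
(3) Outcome |0010> occurs with probability 1/2.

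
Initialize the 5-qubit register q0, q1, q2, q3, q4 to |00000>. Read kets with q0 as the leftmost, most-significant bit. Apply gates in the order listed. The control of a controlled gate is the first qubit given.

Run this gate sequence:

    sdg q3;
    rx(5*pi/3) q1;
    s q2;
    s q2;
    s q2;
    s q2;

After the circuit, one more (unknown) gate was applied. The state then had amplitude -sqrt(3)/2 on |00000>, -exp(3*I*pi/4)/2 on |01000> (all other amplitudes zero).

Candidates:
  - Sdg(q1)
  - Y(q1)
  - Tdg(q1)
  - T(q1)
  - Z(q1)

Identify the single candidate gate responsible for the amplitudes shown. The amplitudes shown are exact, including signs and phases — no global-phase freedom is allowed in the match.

The unique candidate consistent with the amplitudes is T(q1). Key observation: steps 3-6 multiply out to the identity, so the circuit reduces to the remaining gates.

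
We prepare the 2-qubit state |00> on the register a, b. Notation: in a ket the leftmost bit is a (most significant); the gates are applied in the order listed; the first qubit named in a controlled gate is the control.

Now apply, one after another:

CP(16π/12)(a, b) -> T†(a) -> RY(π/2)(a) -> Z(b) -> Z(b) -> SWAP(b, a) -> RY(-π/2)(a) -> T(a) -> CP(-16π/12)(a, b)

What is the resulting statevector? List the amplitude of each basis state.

The final amplitudes are 1/2 on |00>, 1/2 on |01>, -exp(I*pi/4)/2 on |10>, -exp(11*I*pi/12)/2 on |11>.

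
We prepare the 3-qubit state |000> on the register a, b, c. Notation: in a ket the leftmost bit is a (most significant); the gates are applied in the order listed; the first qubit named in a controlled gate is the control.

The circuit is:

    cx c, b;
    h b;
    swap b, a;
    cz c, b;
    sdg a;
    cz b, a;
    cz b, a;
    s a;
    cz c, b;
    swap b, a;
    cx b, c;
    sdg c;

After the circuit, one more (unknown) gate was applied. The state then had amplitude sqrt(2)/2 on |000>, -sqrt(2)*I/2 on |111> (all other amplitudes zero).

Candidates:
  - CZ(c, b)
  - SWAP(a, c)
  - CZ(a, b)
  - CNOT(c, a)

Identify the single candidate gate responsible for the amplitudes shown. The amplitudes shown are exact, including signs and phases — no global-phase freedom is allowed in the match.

The unique candidate consistent with the amplitudes is CNOT(c, a). Key observation: the block from step 3 through step 10 cancels to the identity and can be dropped.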